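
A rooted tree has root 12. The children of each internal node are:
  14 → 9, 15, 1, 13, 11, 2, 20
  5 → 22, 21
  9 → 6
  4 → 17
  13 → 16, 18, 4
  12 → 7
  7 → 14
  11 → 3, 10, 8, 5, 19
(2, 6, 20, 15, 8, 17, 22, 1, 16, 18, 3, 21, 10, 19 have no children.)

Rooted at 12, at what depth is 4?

4

12 – 7 – 14 – 13 – 4 — 4 edges.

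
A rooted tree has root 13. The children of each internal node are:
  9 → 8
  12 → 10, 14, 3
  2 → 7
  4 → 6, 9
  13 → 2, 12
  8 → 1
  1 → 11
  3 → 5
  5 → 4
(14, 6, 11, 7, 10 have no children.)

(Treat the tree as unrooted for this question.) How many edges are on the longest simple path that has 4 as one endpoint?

6

The node farthest from 4 is 7, via 4-5-3-12-13-2-7 — 6 edges.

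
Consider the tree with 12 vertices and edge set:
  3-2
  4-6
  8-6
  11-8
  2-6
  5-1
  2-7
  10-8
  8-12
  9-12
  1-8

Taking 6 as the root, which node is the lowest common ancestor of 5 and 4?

Path 5→root: 5 1 8 6; path 4→root: 4 6.
First common node: 6.

6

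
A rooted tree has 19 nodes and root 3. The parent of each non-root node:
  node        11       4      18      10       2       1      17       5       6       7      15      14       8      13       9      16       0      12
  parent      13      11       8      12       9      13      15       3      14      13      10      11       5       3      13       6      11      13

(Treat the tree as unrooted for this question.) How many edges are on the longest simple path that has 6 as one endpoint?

Distances from 6 peak at 7, attained at 18 (17 also at distance 7).
6 – 14 – 11 – 13 – 3 – 5 – 8 – 18

7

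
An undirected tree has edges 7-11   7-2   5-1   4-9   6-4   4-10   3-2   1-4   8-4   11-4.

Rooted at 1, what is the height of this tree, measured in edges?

5

3 sits deepest: 1 – 4 – 11 – 7 – 2 – 3 — 5 edges from the root.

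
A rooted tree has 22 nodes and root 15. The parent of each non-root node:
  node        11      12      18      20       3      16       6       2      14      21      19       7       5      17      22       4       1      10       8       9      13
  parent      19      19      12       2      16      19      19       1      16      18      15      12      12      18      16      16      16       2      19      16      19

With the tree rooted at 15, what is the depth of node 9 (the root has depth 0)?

3

Path from 15 to 9: 15 → 19 → 16 → 9, which has 3 edges.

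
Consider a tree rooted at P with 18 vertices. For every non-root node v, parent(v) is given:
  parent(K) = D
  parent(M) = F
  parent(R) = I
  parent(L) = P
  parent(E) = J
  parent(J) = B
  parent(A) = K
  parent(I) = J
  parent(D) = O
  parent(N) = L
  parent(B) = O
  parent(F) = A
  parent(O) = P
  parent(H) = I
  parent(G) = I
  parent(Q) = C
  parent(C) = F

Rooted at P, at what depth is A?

P → O → D → K → A — 4 edges.

4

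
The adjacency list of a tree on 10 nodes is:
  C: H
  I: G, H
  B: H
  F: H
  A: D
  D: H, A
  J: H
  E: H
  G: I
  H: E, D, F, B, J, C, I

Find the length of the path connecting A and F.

3

The path is A–D–H–F, which has 3 edges.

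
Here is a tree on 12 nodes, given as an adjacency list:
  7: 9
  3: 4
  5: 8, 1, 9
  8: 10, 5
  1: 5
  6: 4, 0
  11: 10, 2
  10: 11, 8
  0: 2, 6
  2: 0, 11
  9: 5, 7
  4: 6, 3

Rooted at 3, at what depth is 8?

7

Path from 3 to 8: 3–4–6–0–2–11–10–8, which has 7 edges.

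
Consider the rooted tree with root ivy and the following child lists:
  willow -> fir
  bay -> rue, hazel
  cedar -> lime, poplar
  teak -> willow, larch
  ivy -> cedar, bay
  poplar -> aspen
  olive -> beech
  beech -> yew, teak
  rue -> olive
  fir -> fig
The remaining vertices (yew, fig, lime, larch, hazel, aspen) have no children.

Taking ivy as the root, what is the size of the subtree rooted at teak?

teak's subtree: {teak, larch, willow, fir, fig}, size 5.

5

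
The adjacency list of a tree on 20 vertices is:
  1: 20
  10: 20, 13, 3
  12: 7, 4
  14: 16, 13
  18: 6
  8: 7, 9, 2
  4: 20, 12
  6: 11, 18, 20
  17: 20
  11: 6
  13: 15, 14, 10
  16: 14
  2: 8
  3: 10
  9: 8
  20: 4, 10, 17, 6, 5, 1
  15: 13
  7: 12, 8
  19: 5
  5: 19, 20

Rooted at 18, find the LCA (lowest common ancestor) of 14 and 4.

Ancestors of 14 (toward the root): 14, 13, 10, 20, 6, 18.
Ancestors of 4: 4, 20, 6, 18.
The deepest node appearing in both lists is 20.

20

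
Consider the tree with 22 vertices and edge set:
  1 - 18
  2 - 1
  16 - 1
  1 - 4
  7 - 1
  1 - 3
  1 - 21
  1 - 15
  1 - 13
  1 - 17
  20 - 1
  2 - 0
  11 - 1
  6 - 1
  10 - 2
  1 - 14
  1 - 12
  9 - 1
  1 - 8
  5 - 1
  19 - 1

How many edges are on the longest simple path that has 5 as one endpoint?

Distances from 5 peak at 3, attained at 10 (0 also at distance 3).
5-1-2-10

3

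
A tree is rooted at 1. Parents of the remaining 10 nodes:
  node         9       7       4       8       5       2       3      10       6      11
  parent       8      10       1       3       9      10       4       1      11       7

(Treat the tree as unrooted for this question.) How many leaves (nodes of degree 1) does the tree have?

3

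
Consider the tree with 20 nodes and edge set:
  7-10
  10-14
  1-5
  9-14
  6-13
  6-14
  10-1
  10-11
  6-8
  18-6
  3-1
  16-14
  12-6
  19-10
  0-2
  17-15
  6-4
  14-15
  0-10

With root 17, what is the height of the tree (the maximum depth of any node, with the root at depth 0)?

A deepest node is 3, reached by 17 – 15 – 14 – 10 – 1 – 3.
That path has 5 edges, so the height is 5.

5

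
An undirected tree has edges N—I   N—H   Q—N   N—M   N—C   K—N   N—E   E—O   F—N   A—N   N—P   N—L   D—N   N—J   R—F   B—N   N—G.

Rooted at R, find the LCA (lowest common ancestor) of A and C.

A's ancestor chain is A, N, F, R and C's is C, N, F, R; they first meet at N.

N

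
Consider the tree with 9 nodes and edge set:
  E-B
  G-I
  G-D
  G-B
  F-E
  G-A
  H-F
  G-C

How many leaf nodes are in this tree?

5

The leaves are A, C, D, H, I.
That is 5 leaves.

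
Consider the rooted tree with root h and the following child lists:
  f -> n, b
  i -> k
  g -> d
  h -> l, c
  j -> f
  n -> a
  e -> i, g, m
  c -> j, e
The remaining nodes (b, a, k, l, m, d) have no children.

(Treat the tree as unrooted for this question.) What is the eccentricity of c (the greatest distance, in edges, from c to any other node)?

4

Distances from c peak at 4, attained at a.
c–j–f–n–a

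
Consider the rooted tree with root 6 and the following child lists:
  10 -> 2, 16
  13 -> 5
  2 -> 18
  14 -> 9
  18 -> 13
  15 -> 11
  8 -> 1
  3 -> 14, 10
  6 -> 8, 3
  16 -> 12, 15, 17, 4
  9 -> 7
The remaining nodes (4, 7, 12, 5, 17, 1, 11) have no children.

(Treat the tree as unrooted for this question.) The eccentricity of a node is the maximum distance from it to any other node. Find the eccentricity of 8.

7

Distances from 8 peak at 7, attained at 5.
8-6-3-10-2-18-13-5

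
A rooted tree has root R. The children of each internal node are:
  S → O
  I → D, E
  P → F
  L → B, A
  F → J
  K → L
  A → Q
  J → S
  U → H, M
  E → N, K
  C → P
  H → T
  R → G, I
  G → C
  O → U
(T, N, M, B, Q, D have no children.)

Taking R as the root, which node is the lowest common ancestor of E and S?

Path E→root: E I R; path S→root: S J F P C G R.
First common node: R.

R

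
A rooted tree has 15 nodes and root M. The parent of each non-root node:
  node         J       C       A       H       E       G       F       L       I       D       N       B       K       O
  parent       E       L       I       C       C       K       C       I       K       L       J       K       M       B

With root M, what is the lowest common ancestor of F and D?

Path F→root: F C L I K M; path D→root: D L I K M.
First common node: L.

L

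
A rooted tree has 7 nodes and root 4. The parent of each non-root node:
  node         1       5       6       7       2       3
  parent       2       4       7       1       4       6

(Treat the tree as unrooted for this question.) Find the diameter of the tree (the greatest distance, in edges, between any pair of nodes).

Starting from 3, a farthest node is 5 at distance 6.
One longest path: 3-6-7-1-2-4-5.
So the diameter is 6.

6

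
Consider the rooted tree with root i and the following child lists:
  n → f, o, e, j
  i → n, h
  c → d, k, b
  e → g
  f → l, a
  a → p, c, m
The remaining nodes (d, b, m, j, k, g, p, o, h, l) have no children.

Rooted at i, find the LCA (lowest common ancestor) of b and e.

n

Path b→root: b c a f n i; path e→root: e n i.
First common node: n.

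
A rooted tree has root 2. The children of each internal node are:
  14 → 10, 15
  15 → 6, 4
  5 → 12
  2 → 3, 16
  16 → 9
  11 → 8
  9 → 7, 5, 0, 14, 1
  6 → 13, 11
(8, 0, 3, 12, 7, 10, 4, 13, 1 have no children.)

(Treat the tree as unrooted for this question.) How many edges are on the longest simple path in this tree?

8

BFS from 3 reaches 8 last, at distance 8; BFS from 8 confirms no node is farther.
Path: 3 - 2 - 16 - 9 - 14 - 15 - 6 - 11 - 8.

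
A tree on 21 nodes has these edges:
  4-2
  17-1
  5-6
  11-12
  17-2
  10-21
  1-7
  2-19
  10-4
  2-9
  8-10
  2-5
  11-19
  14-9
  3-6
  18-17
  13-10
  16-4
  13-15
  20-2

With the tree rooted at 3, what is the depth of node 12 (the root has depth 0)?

6

3–6–5–2–19–11–12 — 6 edges.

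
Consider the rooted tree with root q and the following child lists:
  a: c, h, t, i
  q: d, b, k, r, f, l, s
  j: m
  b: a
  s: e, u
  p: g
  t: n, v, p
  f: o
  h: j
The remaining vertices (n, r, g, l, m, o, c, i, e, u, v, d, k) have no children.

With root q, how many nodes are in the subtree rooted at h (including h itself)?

The subtree rooted at h contains: h, j, m — 3 nodes.

3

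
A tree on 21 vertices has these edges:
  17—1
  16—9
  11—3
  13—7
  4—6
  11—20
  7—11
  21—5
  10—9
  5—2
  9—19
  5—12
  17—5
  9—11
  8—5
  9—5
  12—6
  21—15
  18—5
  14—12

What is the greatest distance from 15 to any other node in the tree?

6

Distances from 15 peak at 6, attained at 13.
15-21-5-9-11-7-13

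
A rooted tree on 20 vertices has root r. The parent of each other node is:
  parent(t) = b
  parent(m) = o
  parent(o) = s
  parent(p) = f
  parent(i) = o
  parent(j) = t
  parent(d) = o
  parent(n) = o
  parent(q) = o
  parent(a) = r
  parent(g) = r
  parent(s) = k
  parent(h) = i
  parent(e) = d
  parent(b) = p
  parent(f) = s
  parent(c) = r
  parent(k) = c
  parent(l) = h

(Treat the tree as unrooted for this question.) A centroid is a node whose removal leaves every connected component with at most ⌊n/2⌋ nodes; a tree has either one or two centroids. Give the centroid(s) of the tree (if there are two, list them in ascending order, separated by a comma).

If s is removed the pieces have sizes 9, 5, 5, all ≤ ⌊20/2⌋ = 10.
Every other node leaves some component of size > 10, so the centroid is unique.

s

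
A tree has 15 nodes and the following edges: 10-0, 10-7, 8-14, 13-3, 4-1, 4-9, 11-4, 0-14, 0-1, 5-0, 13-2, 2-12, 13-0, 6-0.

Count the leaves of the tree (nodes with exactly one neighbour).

8

Degree-1 nodes: 3, 5, 6, 7, 8, 9, 11, 12 — 8 of them.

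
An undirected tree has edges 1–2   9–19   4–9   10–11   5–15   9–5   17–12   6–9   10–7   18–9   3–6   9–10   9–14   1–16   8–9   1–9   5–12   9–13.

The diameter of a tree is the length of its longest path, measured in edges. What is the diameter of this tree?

A longest path is 7-10-9-5-12-17, with 5 edges.

5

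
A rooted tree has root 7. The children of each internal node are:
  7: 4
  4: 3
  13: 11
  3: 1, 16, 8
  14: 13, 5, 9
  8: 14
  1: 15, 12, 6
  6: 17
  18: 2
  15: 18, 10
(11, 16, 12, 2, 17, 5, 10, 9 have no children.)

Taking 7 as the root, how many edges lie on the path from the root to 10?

5

Path from 7 to 10: 7 – 4 – 3 – 1 – 15 – 10, which has 5 edges.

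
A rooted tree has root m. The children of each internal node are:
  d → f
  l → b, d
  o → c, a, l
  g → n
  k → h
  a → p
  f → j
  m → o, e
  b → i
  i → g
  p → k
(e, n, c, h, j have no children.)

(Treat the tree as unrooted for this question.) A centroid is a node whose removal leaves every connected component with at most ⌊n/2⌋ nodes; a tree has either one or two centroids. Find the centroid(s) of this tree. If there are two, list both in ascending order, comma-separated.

Delete o: the remaining components have sizes 8, 4, 2, 1. Max 8 ≤ 8, so o is a centroid.
l is adjacent to o and is also a centroid (the largest component after removing it is likewise 8).

l, o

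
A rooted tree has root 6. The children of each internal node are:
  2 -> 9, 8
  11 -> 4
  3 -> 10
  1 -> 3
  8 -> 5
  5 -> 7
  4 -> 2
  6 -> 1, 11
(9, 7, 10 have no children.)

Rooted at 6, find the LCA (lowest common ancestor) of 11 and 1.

6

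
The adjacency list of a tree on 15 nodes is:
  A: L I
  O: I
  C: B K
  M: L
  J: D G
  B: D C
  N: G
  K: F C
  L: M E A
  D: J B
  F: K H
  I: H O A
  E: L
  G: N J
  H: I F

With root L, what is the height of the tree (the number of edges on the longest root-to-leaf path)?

N sits deepest: L-A-I-H-F-K-C-B-D-J-G-N — 11 edges from the root.

11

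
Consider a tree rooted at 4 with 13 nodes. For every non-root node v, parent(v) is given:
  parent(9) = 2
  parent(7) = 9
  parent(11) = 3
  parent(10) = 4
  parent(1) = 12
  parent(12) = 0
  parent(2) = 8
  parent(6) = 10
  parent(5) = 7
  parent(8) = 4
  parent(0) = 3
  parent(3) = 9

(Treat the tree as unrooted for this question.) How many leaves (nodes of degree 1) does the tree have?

Exactly 4 nodes have a single neighbour: 1, 5, 6, 11.

4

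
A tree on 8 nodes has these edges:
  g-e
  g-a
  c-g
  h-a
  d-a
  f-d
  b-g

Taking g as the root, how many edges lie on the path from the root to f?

3

Path from g to f: g – a – d – f, which has 3 edges.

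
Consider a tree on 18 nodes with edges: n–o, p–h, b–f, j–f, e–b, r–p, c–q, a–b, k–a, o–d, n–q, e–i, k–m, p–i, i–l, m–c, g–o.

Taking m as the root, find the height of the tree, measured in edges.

7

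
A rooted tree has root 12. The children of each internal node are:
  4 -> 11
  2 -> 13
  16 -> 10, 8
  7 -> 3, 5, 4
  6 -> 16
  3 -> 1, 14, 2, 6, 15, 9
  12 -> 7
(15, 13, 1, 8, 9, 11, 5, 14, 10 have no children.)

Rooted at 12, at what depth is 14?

3

12–7–3–14 — 3 edges.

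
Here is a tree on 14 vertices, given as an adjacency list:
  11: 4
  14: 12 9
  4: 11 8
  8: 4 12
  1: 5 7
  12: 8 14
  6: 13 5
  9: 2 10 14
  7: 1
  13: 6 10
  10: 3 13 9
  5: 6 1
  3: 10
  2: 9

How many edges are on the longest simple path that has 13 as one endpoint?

The node farthest from 13 is 11, via 13 – 10 – 9 – 14 – 12 – 8 – 4 – 11 — 7 edges.

7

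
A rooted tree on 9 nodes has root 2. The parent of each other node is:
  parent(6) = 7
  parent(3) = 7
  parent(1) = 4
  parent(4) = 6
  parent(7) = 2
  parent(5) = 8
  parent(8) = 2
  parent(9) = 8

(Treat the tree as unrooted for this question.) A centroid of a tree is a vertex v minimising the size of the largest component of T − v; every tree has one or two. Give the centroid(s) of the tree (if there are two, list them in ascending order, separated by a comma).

Removing 7 splits the tree into components of sizes 4, 3, 1; the largest is 4 ≤ ⌊9/2⌋ = 4.
Every other node leaves some component of size > 4, so the centroid is unique.

7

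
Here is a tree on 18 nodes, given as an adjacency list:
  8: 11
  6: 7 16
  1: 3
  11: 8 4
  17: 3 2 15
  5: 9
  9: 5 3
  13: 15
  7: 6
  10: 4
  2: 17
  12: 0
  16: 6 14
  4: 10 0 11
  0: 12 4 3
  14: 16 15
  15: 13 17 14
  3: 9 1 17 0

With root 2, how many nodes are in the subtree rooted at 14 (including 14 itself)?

Descendants of 14 (including itself): 14, 16, 6, 7. That's 4.

4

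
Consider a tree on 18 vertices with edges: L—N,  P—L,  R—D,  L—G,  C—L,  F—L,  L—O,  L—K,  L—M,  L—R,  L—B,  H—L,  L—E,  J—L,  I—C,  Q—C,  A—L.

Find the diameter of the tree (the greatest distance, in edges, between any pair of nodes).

Starting from I, a farthest node is D at distance 4.
One longest path: I – C – L – R – D.
So the diameter is 4.

4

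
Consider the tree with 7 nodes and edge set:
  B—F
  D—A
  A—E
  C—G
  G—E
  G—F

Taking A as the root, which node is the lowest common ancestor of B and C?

G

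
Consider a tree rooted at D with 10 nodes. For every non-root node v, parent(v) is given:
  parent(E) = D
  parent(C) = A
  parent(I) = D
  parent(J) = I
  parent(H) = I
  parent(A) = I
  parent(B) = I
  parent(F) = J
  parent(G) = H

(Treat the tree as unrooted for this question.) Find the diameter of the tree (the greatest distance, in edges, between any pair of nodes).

4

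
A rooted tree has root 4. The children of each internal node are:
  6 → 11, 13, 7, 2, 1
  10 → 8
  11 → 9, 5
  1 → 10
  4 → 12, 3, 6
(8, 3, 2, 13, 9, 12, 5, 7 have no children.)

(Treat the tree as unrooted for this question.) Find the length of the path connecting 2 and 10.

2 - 6 - 1 - 10: 3 edges.

3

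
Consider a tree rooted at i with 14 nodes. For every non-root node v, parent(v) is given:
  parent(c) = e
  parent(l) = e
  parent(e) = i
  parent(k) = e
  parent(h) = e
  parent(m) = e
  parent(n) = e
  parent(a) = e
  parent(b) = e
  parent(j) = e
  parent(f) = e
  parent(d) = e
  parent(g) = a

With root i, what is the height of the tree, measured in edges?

3

g sits deepest: i-e-a-g — 3 edges from the root.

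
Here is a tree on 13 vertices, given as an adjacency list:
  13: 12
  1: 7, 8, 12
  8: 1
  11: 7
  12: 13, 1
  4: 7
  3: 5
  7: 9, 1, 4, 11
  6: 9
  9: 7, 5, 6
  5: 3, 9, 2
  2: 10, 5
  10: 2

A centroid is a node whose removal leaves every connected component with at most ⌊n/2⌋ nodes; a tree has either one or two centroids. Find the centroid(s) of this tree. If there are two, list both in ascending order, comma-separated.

7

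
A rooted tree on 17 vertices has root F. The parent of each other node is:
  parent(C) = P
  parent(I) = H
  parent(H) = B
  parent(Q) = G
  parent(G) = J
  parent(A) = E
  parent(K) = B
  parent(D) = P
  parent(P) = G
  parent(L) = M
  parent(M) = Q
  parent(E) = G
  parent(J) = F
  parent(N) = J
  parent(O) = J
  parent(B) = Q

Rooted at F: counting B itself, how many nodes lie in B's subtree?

Descendants of B (including itself): B, H, K, I. That's 4.

4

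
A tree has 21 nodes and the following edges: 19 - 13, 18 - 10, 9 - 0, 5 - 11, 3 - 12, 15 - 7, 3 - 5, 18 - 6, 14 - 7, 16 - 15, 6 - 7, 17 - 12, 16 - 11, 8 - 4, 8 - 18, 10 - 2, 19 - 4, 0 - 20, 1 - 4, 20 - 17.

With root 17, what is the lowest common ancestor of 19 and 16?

19's ancestor chain is 19, 4, 8, 18, 6, 7, 15, 16, 11, 5, 3, 12, 17 and 16's is 16, 11, 5, 3, 12, 17; they first meet at 16.

16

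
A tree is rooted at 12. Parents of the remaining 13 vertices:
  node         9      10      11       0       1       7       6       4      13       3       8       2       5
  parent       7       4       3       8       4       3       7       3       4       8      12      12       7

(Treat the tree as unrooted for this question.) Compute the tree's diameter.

A longest path is 2 - 12 - 8 - 3 - 4 - 13, with 5 edges.

5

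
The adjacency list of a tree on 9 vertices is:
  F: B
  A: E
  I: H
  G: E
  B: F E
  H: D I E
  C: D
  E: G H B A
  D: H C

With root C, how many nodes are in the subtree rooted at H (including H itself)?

7

H's subtree: {H, E, I, G, B, A, F}, size 7.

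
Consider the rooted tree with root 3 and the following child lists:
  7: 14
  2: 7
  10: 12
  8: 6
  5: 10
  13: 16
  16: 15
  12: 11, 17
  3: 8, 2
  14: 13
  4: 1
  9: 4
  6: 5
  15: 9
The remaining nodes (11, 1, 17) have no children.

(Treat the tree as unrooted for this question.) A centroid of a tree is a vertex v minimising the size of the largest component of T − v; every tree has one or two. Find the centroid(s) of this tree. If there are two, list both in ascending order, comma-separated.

Delete 2: the remaining components have sizes 8, 8. Max 8 ≤ 8, so 2 is a centroid.
Every other node leaves some component of size > 8, so the centroid is unique.

2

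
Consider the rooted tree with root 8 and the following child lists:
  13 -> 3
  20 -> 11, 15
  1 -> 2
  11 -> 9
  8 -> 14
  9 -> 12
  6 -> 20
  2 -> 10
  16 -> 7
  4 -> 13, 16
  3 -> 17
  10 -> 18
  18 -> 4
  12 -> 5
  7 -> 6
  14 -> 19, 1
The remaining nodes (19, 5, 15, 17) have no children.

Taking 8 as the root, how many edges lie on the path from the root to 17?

9

8 – 14 – 1 – 2 – 10 – 18 – 4 – 13 – 3 – 17 — 9 edges.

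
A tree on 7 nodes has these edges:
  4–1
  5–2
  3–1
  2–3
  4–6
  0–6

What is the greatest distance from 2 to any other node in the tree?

A farthest node from 2 is 0.
The path 2 – 3 – 1 – 4 – 6 – 0 has 5 edges.

5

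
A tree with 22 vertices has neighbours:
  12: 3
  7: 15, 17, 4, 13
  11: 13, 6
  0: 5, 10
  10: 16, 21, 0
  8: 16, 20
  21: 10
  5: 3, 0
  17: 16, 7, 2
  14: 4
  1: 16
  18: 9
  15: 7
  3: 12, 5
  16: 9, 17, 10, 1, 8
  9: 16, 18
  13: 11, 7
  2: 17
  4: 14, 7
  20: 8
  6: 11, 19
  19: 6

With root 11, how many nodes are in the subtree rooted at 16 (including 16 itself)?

12

Descendants of 16 (including itself): 16, 8, 1, 10, 9, 20, 0, 21, 18, 5, 3, 12. That's 12.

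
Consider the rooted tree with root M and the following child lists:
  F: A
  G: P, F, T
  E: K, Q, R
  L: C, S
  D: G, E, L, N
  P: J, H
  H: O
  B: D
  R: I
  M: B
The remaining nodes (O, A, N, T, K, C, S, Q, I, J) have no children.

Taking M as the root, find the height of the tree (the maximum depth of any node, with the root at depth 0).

6

O sits deepest: M-B-D-G-P-H-O — 6 edges from the root.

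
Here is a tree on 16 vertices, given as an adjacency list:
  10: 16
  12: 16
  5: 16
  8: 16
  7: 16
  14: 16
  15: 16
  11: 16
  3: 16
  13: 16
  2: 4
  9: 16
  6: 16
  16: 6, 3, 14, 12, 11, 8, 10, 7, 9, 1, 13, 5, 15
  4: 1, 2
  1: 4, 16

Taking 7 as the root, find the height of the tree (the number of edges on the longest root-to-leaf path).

4

The longest root-to-leaf path is 7 – 16 – 1 – 4 – 2 (4 edges).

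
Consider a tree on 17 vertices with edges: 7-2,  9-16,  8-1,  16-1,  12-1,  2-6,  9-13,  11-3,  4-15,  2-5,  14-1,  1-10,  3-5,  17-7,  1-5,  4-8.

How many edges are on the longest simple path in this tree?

A longest path is 13-9-16-1-5-2-7-17, with 7 edges.

7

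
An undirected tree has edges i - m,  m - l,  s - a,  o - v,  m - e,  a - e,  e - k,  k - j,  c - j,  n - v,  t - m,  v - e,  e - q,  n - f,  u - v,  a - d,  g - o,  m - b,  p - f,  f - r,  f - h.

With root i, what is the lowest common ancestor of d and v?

Ancestors of d (toward the root): d, a, e, m, i.
Ancestors of v: v, e, m, i.
The deepest node appearing in both lists is e.

e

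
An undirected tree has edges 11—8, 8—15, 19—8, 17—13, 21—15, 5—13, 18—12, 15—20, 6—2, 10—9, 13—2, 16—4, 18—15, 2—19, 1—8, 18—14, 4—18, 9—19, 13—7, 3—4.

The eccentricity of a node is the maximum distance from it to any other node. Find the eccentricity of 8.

4

The node farthest from 8 is 7 (17, 3, 5, 16 also at distance 4), via 8–19–2–13–7 — 4 edges.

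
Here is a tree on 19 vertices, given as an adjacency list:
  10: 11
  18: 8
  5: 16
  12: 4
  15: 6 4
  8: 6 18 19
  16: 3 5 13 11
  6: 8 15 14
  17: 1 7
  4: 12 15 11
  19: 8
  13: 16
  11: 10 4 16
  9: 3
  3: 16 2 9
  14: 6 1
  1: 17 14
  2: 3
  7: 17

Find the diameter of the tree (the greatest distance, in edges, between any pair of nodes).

Starting from 7, a farthest node is 9 at distance 10.
One longest path: 7-17-1-14-6-15-4-11-16-3-9.
So the diameter is 10.

10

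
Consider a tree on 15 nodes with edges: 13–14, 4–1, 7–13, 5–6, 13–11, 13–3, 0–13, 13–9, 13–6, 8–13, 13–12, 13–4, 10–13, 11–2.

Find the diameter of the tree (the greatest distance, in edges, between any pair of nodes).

4

BFS from 1 reaches 2 last, at distance 4; BFS from 2 confirms no node is farther.
Path: 1 – 4 – 13 – 11 – 2.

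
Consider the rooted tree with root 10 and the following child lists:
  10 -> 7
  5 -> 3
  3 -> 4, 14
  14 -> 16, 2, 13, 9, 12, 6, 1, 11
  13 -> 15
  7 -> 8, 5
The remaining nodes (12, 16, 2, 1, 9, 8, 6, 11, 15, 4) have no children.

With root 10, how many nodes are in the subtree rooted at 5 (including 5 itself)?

13

Descendants of 5 (including itself): 5, 3, 14, 4, 13, 1, 16, 11, 9, 6, 12, 2, 15. That's 13.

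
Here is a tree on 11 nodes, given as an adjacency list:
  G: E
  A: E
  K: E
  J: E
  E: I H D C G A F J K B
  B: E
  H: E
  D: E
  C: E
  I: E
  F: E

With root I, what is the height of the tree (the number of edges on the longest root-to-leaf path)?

2

The longest root-to-leaf path is I-E-C (2 edges).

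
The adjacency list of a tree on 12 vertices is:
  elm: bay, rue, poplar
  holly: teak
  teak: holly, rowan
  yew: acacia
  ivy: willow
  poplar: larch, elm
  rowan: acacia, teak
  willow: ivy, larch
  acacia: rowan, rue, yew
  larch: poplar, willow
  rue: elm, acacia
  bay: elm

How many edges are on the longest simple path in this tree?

9

BFS from holly reaches ivy last, at distance 9; BFS from ivy confirms no node is farther.
Path: holly–teak–rowan–acacia–rue–elm–poplar–larch–willow–ivy.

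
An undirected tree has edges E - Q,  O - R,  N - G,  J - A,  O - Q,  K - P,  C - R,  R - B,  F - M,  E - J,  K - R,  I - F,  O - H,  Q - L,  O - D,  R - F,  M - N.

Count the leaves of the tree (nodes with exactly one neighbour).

Degree-1 nodes: A, B, C, D, G, H, I, L, P — 9 of them.

9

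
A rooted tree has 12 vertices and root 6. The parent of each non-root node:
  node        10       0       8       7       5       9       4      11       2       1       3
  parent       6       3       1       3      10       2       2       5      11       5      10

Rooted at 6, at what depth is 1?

Path from 6 to 1: 6–10–5–1, which has 3 edges.

3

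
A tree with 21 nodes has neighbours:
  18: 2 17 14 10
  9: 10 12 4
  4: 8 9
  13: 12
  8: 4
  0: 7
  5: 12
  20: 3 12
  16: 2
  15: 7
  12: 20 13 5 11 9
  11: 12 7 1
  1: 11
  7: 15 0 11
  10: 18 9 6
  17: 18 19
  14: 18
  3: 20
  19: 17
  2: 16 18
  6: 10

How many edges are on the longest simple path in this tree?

8

Starting from 15, a farthest node is 16 at distance 8.
One longest path: 15 - 7 - 11 - 12 - 9 - 10 - 18 - 2 - 16.
So the diameter is 8.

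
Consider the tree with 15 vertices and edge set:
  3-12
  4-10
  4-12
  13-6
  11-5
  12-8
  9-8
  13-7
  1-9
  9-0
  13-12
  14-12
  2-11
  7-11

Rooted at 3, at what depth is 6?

Climbing from 6 to the root: 6 – 13 – 12 – 3. That's 3 steps.

3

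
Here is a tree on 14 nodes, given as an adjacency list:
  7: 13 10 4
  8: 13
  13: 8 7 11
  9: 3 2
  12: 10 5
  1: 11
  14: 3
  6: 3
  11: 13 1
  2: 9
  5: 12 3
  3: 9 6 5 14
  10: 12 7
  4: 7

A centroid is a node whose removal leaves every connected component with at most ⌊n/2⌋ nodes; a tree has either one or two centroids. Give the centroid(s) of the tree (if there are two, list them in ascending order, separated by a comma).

If 12 is removed the pieces have sizes 7, 6, all ≤ ⌊14/2⌋ = 7.
10 is adjacent to 12 and is also a centroid (the largest component after removing it is likewise 7).

10, 12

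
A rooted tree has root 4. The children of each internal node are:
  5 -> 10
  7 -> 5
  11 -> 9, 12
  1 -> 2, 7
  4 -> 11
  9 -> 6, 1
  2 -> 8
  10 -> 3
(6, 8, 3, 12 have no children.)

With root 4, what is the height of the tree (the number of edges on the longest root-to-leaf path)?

3 sits deepest: 4 – 11 – 9 – 1 – 7 – 5 – 10 – 3 — 7 edges from the root.

7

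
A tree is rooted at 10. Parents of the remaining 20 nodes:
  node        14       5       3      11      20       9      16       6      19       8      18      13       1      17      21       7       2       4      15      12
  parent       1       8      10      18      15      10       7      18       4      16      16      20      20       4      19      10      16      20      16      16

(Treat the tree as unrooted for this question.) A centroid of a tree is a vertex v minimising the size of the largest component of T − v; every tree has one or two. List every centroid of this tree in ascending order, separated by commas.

If 16 is removed the pieces have sizes 9, 4, 3, 2, 1, 1, all ≤ ⌊21/2⌋ = 10.
Every other node leaves some component of size > 10, so the centroid is unique.

16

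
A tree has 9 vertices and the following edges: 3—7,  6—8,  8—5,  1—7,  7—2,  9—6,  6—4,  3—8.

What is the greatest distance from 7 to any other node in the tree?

4

The node farthest from 7 is 9 (4 also at distance 4), via 7–3–8–6–9 — 4 edges.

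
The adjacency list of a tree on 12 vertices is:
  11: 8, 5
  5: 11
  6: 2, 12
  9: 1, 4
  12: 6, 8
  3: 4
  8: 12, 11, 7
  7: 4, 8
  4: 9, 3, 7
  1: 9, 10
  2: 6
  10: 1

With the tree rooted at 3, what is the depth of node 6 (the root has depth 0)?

5

Climbing from 6 to the root: 6 → 12 → 8 → 7 → 4 → 3. That's 5 steps.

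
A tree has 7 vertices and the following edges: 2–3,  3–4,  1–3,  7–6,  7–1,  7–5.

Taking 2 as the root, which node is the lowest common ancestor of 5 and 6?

Ancestors of 5 (toward the root): 5, 7, 1, 3, 2.
Ancestors of 6: 6, 7, 1, 3, 2.
The deepest node appearing in both lists is 7.

7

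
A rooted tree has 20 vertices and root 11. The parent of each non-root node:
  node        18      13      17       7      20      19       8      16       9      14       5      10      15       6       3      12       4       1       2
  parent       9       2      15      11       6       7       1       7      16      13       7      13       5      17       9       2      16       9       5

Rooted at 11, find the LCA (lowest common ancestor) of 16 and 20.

Path 16→root: 16 7 11; path 20→root: 20 6 17 15 5 7 11.
First common node: 7.

7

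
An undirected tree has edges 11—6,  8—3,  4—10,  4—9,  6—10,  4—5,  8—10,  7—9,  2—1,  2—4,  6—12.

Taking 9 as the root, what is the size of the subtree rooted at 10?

6

The subtree rooted at 10 contains: 10, 6, 8, 11, 12, 3 — 6 nodes.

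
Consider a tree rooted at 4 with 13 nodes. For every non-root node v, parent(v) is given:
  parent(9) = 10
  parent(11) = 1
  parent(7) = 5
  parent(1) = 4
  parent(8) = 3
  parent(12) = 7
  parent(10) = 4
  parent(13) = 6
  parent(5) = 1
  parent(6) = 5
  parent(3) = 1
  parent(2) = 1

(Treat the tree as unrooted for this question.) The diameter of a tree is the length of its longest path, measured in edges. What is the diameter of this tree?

A longest path is 9–10–4–1–5–6–13, with 6 edges.

6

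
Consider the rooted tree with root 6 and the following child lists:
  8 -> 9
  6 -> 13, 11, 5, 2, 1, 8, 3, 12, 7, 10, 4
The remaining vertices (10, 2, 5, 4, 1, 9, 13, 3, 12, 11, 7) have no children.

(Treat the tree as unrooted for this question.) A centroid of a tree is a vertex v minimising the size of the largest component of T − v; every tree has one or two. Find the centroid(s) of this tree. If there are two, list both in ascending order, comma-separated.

Removing 6 splits the tree into components of sizes 2, 1, 1, 1, 1, 1, 1, 1, 1, 1, 1; the largest is 2 ≤ ⌊13/2⌋ = 6.
No neighbour of 6 does as well, so 6 is the unique centroid.

6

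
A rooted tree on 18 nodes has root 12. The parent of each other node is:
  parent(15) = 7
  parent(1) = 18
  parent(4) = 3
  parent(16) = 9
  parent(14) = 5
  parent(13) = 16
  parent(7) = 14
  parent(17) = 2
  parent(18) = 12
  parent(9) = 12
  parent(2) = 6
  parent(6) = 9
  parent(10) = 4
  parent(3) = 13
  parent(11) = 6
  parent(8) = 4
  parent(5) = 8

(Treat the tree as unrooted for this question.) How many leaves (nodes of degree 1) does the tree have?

Degree-1 nodes: 1, 10, 11, 15, 17 — 5 of them.

5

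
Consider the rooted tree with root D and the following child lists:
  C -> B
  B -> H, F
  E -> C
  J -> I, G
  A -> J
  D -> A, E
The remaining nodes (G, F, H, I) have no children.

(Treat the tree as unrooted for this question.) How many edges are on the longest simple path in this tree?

A longest path is I - J - A - D - E - C - B - H, with 7 edges.

7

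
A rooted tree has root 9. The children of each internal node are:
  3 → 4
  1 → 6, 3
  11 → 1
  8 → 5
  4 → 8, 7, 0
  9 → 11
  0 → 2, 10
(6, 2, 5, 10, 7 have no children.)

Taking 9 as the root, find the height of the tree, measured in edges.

6

A deepest node is 2, reached by 9 – 11 – 1 – 3 – 4 – 0 – 2.
That path has 6 edges, so the height is 6.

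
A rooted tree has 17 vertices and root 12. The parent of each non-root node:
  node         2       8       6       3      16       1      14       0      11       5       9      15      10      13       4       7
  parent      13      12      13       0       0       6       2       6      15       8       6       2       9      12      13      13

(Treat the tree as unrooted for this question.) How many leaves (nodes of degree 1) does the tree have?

The leaves are 1, 3, 4, 5, 7, 10, 11, 14, 16.
That is 9 leaves.

9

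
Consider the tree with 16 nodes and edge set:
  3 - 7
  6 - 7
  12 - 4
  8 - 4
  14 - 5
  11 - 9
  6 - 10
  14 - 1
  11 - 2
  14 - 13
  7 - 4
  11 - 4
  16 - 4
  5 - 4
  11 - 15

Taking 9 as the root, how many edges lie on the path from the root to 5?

3

Path from 9 to 5: 9 – 11 – 4 – 5, which has 3 edges.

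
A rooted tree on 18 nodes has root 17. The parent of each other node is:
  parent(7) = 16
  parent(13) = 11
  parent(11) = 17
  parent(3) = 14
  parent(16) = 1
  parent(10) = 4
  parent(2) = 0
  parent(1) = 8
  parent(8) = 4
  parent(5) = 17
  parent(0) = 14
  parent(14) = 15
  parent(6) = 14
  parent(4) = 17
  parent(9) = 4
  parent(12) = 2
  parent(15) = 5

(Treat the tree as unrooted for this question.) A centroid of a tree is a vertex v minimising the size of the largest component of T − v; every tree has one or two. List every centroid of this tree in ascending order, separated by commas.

17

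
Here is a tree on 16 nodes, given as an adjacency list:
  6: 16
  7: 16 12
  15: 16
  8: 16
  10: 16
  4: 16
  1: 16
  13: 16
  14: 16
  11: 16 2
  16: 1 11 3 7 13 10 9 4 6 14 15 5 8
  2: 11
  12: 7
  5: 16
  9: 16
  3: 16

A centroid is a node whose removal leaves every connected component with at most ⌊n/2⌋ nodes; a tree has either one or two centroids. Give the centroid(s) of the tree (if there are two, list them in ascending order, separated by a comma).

16

Removing 16 splits the tree into components of sizes 2, 2, 1, 1, 1, 1, 1, 1, 1, 1, 1, 1, 1; the largest is 2 ≤ ⌊16/2⌋ = 8.
Every other node leaves some component of size > 8, so the centroid is unique.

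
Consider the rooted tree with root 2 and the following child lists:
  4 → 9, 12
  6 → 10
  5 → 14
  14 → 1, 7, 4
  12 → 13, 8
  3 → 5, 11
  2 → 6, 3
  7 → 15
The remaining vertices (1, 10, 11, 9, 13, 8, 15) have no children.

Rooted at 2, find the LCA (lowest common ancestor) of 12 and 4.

Ancestors of 12 (toward the root): 12, 4, 14, 5, 3, 2.
Ancestors of 4: 4, 14, 5, 3, 2.
The deepest node appearing in both lists is 4.

4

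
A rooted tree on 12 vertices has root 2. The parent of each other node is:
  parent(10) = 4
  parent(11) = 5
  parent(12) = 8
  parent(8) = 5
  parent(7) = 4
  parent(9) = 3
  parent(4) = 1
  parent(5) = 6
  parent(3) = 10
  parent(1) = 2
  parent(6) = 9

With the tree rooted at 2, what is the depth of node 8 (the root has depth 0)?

8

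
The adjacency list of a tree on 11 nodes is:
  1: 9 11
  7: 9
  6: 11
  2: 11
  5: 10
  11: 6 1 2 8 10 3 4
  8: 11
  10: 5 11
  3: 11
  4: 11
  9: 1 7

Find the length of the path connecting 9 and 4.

3

The path is 9 - 1 - 11 - 4, which has 3 edges.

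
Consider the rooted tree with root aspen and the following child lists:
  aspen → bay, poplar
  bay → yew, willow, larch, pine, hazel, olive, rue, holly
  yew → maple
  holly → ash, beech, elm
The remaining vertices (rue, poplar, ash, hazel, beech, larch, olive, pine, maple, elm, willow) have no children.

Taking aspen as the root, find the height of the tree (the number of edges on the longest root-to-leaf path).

elm sits deepest: aspen → bay → holly → elm — 3 edges from the root.

3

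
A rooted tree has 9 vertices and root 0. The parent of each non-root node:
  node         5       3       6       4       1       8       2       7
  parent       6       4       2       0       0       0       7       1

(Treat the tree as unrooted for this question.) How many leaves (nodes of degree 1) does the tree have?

3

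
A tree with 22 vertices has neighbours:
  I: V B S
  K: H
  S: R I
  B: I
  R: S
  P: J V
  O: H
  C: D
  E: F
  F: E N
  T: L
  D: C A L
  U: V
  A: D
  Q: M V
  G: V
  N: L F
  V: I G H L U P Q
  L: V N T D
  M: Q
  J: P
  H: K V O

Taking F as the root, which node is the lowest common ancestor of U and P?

Path U→root: U V L N F; path P→root: P V L N F.
First common node: V.

V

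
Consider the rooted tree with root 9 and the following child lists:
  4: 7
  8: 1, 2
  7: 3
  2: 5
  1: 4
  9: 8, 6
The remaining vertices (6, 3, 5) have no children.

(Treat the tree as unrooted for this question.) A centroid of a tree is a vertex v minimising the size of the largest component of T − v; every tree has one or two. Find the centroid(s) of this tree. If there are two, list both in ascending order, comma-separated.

Delete 8: the remaining components have sizes 4, 2, 2. Max 4 ≤ 4, so 8 is a centroid.
No neighbour of 8 does as well, so 8 is the unique centroid.

8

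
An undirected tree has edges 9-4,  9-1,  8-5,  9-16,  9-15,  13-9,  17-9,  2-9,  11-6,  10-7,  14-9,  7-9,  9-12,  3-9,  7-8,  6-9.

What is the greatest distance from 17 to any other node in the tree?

Distances from 17 peak at 4, attained at 5.
17–9–7–8–5

4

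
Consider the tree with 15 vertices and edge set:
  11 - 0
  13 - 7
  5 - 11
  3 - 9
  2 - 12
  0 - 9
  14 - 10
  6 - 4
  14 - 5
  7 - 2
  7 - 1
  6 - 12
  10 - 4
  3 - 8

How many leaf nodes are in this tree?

Degree-1 nodes: 1, 8, 13 — 3 of them.

3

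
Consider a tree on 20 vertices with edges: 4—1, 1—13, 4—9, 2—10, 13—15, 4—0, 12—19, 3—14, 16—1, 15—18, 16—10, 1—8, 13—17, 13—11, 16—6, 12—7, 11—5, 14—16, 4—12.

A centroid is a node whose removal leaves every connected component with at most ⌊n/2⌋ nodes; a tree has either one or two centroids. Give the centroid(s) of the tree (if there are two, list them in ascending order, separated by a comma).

1

Removing 1 splits the tree into components of sizes 6, 6, 6, 1; the largest is 6 ≤ ⌊20/2⌋ = 10.
Every other node leaves some component of size > 10, so the centroid is unique.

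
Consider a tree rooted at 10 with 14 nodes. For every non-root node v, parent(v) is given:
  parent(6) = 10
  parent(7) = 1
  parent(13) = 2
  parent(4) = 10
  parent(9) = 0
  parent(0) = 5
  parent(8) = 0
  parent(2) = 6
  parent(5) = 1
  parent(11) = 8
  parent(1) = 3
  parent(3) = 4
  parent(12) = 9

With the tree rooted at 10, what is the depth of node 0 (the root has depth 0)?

Path from 10 to 0: 10 → 4 → 3 → 1 → 5 → 0, which has 5 edges.

5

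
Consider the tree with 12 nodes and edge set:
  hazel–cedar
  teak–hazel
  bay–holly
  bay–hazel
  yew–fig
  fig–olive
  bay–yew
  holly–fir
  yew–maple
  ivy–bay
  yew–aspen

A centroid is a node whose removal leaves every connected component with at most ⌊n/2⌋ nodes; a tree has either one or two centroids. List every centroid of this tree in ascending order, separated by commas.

Delete bay: the remaining components have sizes 5, 3, 2, 1. Max 5 ≤ 6, so bay is a centroid.
Every other node leaves some component of size > 6, so the centroid is unique.

bay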